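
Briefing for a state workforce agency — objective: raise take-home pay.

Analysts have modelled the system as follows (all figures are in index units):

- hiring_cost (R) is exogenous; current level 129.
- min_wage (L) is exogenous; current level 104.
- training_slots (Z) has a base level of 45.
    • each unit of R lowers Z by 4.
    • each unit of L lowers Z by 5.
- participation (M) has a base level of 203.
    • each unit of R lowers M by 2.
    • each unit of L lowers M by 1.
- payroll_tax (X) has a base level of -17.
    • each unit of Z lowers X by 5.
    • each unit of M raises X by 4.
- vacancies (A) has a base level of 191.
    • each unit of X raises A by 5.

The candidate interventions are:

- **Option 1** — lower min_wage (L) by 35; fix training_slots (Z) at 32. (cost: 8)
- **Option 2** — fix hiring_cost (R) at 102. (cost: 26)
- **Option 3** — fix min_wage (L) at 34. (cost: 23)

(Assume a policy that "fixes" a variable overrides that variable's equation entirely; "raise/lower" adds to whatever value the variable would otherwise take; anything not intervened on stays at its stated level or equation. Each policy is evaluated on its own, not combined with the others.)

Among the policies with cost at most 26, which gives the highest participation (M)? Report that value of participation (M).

-89

Option 1 (L − 35, Z := 32):
  R = 129
  L = 104 − 35 = 69
  M = 203 − 2·129 − 69 = -124
Option 2 (R := 102):
  R = 102
  L = 104
  M = 203 − 2·102 − 104 = -105
Option 3 (L := 34):
  R = 129
  L = 34
  M = 203 − 2·129 − 34 = -89
Comparing — Option 1: M=-124, Option 2: M=-105, Option 3: M=-89. Highest is -89 (Option 3).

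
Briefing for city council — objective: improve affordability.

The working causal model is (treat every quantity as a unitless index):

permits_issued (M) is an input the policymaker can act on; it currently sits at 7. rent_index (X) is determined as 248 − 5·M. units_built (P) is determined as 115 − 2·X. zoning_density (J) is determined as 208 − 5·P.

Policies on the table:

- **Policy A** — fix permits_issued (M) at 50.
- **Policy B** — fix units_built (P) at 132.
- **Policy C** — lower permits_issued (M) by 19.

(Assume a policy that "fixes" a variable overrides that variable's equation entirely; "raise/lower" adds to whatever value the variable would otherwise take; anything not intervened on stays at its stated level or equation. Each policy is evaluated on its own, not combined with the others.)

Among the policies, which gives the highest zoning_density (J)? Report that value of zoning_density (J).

2713

Policy A (M := 50):
  M = 50
  X = 248 − 5·50 = -2
  P = 115 − 2·(-2) = 119
  J = 208 − 5·119 = -387
Policy B (P := 132):
  M = 7
  X = 248 − 5·7 = 213
  P = 132
  J = 208 − 5·132 = -452
Policy C (M − 19):
  M = 7 − 19 = -12
  X = 248 − 5·(-12) = 308
  P = 115 − 2·308 = -501
  J = 208 − 5·(-501) = 2713
Comparing — Policy A: J=-387, Policy B: J=-452, Policy C: J=2713. Highest is 2713 (Policy C).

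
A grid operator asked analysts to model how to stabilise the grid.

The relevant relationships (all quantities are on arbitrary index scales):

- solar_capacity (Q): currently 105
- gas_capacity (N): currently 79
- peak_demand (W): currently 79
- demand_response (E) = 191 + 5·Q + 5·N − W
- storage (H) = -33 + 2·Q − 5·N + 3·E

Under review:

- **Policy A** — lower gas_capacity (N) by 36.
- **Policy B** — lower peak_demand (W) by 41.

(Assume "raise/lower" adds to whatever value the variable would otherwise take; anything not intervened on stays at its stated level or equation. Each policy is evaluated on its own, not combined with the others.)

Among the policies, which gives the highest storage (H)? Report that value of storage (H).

3001

Policy A (N − 36):
  Q = 105
  N = 79 − 36 = 43
  W = 79
  E = 191 + 5·105 + 5·43 − 79 = 852
  H = -33 + 2·105 − 5·43 + 3·852 = 2518
Policy B (W − 41):
  Q = 105
  N = 79
  W = 79 − 41 = 38
  E = 191 + 5·105 + 5·79 − 38 = 1073
  H = -33 + 2·105 − 5·79 + 3·1073 = 3001
Comparing — Policy A: H=2518, Policy B: H=3001. Highest is 3001 (Policy B).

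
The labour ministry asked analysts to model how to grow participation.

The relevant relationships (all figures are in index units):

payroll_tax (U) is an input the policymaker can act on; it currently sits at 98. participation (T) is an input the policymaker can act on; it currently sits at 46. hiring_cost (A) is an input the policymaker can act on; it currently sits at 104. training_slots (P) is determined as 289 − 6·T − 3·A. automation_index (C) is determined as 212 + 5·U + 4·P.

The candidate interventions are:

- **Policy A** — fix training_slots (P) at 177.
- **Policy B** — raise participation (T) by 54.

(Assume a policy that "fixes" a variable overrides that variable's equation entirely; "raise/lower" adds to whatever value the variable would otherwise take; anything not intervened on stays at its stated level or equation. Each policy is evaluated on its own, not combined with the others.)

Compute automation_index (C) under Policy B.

Policy B (T + 54):
  U = 98
  T = 46 + 54 = 100
  A = 104
  P = 289 − 6·100 − 3·104 = -623
  C = 212 + 5·98 + 4·(-623) = -1790

-1790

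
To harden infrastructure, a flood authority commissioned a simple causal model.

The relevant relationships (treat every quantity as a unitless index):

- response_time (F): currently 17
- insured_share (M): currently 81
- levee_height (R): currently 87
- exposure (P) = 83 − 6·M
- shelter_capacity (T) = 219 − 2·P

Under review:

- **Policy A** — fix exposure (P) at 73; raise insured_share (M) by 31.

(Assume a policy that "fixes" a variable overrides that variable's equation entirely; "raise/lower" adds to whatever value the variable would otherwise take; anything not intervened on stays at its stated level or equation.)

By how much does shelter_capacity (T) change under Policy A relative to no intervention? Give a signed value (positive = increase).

Baseline:
  M = 81
  P = 83 − 6·81 = -403
  T = 219 − 2·(-403) = 1025
Policy A (P := 73, M + 31):
  M = 81 + 31 = 112
  P = 73
  T = 219 − 2·73 = 73
Change in T: 73 − 1025 = -952

-952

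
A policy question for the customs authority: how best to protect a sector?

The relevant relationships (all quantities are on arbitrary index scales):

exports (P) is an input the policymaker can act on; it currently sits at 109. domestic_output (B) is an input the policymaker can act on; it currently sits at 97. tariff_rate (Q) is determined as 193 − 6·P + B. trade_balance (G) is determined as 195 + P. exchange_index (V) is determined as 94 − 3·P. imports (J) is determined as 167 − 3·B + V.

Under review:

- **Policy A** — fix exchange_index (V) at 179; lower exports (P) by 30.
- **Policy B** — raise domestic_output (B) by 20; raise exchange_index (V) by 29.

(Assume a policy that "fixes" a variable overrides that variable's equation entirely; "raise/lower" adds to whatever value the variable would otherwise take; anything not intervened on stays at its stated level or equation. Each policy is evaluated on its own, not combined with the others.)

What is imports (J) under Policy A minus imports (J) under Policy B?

443

Policy A (V := 179, P − 30):
  P = 109 − 30 = 79
  B = 97
  V = 179
  J = 167 − 3·97 + 179 = 55
Policy B (B + 20, V + 29):
  P = 109
  B = 97 + 20 = 117
  V = 94 − 3·109 (+29 from intervention) = -204
  J = 167 − 3·117 + (-204) = -388
J: 55 − (-388) = 443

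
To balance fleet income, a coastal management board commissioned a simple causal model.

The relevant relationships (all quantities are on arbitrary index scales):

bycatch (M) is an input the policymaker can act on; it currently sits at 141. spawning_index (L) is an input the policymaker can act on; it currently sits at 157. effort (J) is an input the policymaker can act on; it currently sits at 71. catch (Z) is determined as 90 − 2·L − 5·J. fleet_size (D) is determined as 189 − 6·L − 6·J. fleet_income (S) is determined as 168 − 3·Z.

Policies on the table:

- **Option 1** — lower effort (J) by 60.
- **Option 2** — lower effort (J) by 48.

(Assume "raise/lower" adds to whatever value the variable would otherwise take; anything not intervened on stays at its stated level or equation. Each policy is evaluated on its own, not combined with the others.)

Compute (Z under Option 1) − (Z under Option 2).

Option 1 (J − 60):
  L = 157
  J = 71 − 60 = 11
  Z = 90 − 2·157 − 5·11 = -279
Option 2 (J − 48):
  L = 157
  J = 71 − 48 = 23
  Z = 90 − 2·157 − 5·23 = -339
Z: -279 − (-339) = 60

60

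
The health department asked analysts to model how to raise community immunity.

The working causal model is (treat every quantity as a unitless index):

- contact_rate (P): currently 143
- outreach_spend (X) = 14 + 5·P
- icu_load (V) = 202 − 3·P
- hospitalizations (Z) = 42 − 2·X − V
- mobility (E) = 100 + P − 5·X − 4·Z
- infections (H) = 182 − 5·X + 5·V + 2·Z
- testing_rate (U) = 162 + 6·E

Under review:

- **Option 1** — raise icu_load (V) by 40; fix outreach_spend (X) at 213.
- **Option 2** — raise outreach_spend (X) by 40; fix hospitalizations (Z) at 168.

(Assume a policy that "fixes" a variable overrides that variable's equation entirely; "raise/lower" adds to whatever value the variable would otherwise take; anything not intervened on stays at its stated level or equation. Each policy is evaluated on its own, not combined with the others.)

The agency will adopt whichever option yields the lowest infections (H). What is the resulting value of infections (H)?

Option 1 (V + 40, X := 213):
  P = 143
  X = 213
  V = 202 − 3·143 (+40 from intervention) = -187
  Z = 42 − 2·213 − (-187) = -197
  H = 182 − 5·213 + 5·(-187) + 2·(-197) = -2212
Option 2 (X + 40, Z := 168):
  P = 143
  X = 14 + 5·143 (+40 from intervention) = 769
  V = 202 − 3·143 = -227
  Z = 168
  H = 182 − 5·769 + 5·(-227) + 2·168 = -4462
Comparing — Option 1: H=-2212, Option 2: H=-4462. Lowest is -4462 (Option 2).

-4462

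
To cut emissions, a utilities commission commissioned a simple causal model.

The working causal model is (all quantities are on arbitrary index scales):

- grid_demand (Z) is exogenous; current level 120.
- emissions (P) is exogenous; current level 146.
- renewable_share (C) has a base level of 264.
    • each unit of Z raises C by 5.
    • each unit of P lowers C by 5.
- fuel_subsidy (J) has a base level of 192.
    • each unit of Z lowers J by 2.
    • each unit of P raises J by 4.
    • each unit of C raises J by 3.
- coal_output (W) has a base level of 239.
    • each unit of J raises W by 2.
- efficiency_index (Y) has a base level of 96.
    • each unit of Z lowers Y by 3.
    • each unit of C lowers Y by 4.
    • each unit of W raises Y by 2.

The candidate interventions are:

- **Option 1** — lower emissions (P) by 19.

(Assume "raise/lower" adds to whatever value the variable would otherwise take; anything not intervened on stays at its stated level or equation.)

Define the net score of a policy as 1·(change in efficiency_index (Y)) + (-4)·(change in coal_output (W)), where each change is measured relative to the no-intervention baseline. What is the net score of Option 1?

-1216

Baseline:
  Z = 120
  P = 146
  C = 264 + 5·120 − 5·146 = 134
  J = 192 − 2·120 + 4·146 + 3·134 = 938
  W = 239 + 2·938 = 2115
  Y = 96 − 3·120 − 4·134 + 2·2115 = 3430
Option 1 (P − 19):
  Z = 120
  P = 146 − 19 = 127
  C = 264 + 5·120 − 5·127 = 229
  J = 192 − 2·120 + 4·127 + 3·229 = 1147
  W = 239 + 2·1147 = 2533
  Y = 96 − 3·120 − 4·229 + 2·2533 = 3886
ΔY = 3886 − 3430 = 456; ΔW = 2533 − 2115 = 418
Score = 1·456 + (-4)·418 = -1216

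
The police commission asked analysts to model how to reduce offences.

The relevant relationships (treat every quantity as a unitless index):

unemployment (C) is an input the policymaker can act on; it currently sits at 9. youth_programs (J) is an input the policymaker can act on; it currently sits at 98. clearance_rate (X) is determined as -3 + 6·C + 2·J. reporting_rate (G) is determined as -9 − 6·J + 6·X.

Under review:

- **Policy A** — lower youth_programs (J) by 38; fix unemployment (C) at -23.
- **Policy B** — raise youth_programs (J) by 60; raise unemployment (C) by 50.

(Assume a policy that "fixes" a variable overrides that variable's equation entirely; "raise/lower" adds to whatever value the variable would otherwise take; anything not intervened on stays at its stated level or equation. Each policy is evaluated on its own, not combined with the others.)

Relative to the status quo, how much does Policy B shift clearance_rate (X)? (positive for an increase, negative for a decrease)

Baseline:
  C = 9
  J = 98
  X = -3 + 6·9 + 2·98 = 247
Policy B (J + 60, C + 50):
  C = 9 + 50 = 59
  J = 98 + 60 = 158
  X = -3 + 6·59 + 2·158 = 667
Change in X: 667 − 247 = 420

420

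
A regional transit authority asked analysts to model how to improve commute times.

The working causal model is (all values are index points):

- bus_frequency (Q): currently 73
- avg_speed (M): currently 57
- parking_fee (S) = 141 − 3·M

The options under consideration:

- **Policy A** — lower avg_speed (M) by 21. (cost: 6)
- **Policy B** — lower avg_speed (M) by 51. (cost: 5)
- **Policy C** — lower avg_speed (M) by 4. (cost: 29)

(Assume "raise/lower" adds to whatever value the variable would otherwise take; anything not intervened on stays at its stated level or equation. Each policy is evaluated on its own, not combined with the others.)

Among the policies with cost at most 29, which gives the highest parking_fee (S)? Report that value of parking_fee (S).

123

Policy A (M − 21):
  M = 57 − 21 = 36
  S = 141 − 3·36 = 33
Policy B (M − 51):
  M = 57 − 51 = 6
  S = 141 − 3·6 = 123
Policy C (M − 4):
  M = 57 − 4 = 53
  S = 141 − 3·53 = -18
Comparing — Policy A: S=33, Policy B: S=123, Policy C: S=-18. Highest is 123 (Policy B).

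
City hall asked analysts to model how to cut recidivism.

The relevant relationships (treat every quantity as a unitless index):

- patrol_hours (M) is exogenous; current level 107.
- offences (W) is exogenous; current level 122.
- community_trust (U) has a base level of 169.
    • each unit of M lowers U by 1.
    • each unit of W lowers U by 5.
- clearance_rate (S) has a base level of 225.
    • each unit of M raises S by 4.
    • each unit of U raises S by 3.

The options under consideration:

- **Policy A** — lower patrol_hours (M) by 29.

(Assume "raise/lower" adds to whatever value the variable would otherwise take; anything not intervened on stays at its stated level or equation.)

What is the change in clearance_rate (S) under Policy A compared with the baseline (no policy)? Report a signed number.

-29

Baseline:
  M = 107
  W = 122
  U = 169 − 107 − 5·122 = -548
  S = 225 + 4·107 + 3·(-548) = -991
Policy A (M − 29):
  M = 107 − 29 = 78
  W = 122
  U = 169 − 78 − 5·122 = -519
  S = 225 + 4·78 + 3·(-519) = -1020
Change in S: -1020 − (-991) = -29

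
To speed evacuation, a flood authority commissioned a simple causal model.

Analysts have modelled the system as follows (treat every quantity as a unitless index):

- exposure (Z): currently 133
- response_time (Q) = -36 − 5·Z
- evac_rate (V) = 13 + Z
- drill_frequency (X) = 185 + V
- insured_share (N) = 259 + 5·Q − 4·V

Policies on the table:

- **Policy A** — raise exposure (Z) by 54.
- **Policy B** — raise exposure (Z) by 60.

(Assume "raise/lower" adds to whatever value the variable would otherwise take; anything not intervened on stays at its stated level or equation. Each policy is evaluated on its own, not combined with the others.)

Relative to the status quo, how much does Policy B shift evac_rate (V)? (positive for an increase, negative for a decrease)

60

Baseline:
  Z = 133
  V = 13 + 133 = 146
Policy B (Z + 60):
  Z = 133 + 60 = 193
  V = 13 + 193 = 206
Change in V: 206 − 146 = 60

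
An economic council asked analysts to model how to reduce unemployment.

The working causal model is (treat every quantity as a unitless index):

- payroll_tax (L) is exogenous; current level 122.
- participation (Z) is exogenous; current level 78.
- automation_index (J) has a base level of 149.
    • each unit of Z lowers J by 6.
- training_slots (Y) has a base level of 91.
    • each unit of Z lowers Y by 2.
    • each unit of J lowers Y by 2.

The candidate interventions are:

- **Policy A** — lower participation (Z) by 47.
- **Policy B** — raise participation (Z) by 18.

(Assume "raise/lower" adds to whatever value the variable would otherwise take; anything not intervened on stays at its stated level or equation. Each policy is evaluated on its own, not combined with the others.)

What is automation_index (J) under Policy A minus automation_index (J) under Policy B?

Policy A (Z − 47):
  Z = 78 − 47 = 31
  J = 149 − 6·31 = -37
Policy B (Z + 18):
  Z = 78 + 18 = 96
  J = 149 − 6·96 = -427
J: -37 − (-427) = 390

390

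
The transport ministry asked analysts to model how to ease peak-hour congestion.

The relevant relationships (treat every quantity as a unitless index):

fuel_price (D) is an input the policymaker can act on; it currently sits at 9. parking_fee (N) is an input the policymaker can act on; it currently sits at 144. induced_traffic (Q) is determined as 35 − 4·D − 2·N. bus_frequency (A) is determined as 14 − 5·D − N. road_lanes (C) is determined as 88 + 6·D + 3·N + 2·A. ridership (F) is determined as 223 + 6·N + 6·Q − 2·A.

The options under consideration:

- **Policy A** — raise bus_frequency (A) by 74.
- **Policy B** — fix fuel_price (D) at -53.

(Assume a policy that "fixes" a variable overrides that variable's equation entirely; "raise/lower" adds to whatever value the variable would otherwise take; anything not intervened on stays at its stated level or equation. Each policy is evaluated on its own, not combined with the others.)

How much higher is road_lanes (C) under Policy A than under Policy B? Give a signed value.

-100

Policy A (A + 74):
  D = 9
  N = 144
  A = 14 − 5·9 − 144 (+74 from intervention) = -101
  C = 88 + 6·9 + 3·144 + 2·(-101) = 372
Policy B (D := -53):
  D = -53
  N = 144
  A = 14 − 5·(-53) − 144 = 135
  C = 88 + 6·(-53) + 3·144 + 2·135 = 472
C: 372 − 472 = -100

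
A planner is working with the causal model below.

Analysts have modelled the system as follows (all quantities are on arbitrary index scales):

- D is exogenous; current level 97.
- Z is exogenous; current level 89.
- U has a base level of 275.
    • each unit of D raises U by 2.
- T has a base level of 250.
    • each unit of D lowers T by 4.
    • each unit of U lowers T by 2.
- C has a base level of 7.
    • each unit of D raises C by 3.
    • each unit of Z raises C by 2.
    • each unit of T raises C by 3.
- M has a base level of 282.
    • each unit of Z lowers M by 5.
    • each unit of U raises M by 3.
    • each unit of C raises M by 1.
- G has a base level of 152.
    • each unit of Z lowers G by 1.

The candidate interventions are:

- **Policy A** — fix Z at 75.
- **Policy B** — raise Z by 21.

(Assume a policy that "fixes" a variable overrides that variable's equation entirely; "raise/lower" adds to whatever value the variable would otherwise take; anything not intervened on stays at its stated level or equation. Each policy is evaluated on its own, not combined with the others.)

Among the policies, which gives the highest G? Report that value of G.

Policy A (Z := 75):
  Z = 75
  G = 152 − 75 = 77
Policy B (Z + 21):
  Z = 89 + 21 = 110
  G = 152 − 110 = 42
Comparing — Policy A: G=77, Policy B: G=42. Highest is 77 (Policy A).

77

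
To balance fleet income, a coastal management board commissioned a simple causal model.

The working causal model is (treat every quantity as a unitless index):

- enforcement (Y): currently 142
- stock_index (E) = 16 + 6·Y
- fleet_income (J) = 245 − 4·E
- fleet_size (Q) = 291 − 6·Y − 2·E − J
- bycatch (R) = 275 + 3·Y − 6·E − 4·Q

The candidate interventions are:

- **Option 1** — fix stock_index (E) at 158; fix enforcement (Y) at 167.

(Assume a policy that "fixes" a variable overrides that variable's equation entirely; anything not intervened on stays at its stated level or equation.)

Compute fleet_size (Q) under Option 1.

-640

Option 1 (E := 158, Y := 167):
  Y = 167
  E = 158
  J = 245 − 4·158 = -387
  Q = 291 − 6·167 − 2·158 − (-387) = -640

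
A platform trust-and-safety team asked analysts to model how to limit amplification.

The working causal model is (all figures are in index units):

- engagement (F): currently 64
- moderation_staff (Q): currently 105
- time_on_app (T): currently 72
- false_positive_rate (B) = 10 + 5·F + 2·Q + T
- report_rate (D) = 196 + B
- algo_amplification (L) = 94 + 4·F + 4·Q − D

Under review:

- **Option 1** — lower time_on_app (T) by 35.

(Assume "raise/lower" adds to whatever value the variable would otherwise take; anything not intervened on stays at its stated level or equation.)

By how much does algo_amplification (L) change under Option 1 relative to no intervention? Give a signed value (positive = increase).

Baseline:
  F = 64
  Q = 105
  T = 72
  B = 10 + 5·64 + 2·105 + 72 = 612
  D = 196 + 612 = 808
  L = 94 + 4·64 + 4·105 − 808 = -38
Option 1 (T − 35):
  F = 64
  Q = 105
  T = 72 − 35 = 37
  B = 10 + 5·64 + 2·105 + 37 = 577
  D = 196 + 577 = 773
  L = 94 + 4·64 + 4·105 − 773 = -3
Change in L: -3 − (-38) = 35

35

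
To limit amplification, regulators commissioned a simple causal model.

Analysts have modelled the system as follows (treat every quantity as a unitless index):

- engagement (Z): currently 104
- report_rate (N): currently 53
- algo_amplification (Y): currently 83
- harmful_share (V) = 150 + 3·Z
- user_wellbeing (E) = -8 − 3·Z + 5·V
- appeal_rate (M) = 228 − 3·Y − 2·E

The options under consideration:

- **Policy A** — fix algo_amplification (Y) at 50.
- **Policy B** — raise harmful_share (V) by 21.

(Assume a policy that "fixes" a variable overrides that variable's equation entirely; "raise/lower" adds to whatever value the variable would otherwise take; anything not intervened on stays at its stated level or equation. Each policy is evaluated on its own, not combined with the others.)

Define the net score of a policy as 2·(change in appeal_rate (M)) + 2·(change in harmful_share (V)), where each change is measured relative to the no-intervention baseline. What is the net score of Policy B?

Baseline:
  Z = 104
  Y = 83
  V = 150 + 3·104 = 462
  E = -8 − 3·104 + 5·462 = 1990
  M = 228 − 3·83 − 2·1990 = -4001
Policy B (V + 21):
  Z = 104
  Y = 83
  V = 150 + 3·104 (+21 from intervention) = 483
  E = -8 − 3·104 + 5·483 = 2095
  M = 228 − 3·83 − 2·2095 = -4211
ΔM = -4211 − (-4001) = -210; ΔV = 483 − 462 = 21
Score = 2·(-210) + 2·21 = -378

-378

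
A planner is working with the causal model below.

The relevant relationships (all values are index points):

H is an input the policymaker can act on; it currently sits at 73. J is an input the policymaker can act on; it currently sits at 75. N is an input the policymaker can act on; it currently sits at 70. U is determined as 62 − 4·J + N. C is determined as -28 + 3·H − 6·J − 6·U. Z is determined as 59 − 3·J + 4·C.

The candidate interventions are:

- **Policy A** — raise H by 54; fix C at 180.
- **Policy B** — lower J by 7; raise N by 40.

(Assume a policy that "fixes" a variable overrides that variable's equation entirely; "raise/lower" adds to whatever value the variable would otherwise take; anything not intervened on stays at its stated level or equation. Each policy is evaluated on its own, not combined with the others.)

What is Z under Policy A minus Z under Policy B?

Policy A (H + 54, C := 180):
  H = 73 + 54 = 127
  J = 75
  N = 70
  U = 62 − 4·75 + 70 = -168
  C = 180
  Z = 59 − 3·75 + 4·180 = 554
Policy B (J − 7, N + 40):
  H = 73
  J = 75 − 7 = 68
  N = 70 + 40 = 110
  U = 62 − 4·68 + 110 = -100
  C = -28 + 3·73 − 6·68 − 6·(-100) = 383
  Z = 59 − 3·68 + 4·383 = 1387
Z: 554 − 1387 = -833

-833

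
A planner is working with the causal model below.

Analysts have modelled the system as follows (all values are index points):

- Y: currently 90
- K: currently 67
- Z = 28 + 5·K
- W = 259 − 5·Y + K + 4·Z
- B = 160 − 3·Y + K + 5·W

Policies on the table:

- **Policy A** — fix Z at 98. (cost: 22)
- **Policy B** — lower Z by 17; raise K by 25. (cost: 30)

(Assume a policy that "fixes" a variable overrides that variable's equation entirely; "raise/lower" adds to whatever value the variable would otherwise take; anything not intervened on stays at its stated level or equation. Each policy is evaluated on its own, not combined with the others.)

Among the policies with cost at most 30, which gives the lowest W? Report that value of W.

268

Policy A (Z := 98):
  Y = 90
  K = 67
  Z = 98
  W = 259 − 5·90 + 67 + 4·98 = 268
Policy B (Z − 17, K + 25):
  Y = 90
  K = 67 + 25 = 92
  Z = 28 + 5·92 (−17 from intervention) = 471
  W = 259 − 5·90 + 92 + 4·471 = 1785
Comparing — Policy A: W=268, Policy B: W=1785. Lowest is 268 (Policy A).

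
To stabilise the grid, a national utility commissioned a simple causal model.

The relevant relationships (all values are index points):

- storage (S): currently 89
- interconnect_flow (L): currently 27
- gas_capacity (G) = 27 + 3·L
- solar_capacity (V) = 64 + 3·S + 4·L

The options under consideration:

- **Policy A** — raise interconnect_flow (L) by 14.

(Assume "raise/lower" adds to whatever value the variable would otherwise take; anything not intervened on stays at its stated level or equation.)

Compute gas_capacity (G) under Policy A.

150

Policy A (L + 14):
  L = 27 + 14 = 41
  G = 27 + 3·41 = 150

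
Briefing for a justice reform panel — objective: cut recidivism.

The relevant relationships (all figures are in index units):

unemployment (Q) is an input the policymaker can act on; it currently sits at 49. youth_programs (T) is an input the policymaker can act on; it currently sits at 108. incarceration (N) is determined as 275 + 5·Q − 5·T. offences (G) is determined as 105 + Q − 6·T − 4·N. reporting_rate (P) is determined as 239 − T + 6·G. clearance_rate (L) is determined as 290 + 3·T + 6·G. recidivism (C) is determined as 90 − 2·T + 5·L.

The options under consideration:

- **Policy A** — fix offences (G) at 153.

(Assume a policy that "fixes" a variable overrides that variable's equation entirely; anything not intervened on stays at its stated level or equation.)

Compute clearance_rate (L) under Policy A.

Policy A (G := 153):
  Q = 49
  T = 108
  N = 275 + 5·49 − 5·108 = -20
  G = 153
  L = 290 + 3·108 + 6·153 = 1532

1532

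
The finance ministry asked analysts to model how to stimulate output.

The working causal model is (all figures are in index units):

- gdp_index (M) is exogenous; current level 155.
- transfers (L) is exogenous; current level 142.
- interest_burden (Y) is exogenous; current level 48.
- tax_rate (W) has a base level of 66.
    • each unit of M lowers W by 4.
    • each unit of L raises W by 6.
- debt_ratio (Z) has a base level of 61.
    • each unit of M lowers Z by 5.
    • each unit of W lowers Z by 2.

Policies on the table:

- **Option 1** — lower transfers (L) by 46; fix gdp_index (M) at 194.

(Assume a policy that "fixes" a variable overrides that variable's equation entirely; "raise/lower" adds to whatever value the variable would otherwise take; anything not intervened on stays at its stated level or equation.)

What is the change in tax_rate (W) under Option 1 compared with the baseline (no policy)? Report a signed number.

-432

Baseline:
  M = 155
  L = 142
  W = 66 − 4·155 + 6·142 = 298
Option 1 (L − 46, M := 194):
  M = 194
  L = 142 − 46 = 96
  W = 66 − 4·194 + 6·96 = -134
Change in W: -134 − 298 = -432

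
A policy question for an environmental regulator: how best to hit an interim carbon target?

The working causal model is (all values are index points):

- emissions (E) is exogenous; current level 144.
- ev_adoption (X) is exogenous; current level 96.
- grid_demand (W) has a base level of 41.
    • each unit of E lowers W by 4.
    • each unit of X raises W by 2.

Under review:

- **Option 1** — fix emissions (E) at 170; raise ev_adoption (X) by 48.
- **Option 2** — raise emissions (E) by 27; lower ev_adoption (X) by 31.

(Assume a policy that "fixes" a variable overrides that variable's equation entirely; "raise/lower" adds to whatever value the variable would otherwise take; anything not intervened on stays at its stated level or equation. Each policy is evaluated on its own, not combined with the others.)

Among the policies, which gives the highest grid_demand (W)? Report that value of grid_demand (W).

Option 1 (E := 170, X + 48):
  E = 170
  X = 96 + 48 = 144
  W = 41 − 4·170 + 2·144 = -351
Option 2 (E + 27, X − 31):
  E = 144 + 27 = 171
  X = 96 − 31 = 65
  W = 41 − 4·171 + 2·65 = -513
Comparing — Option 1: W=-351, Option 2: W=-513. Highest is -351 (Option 1).

-351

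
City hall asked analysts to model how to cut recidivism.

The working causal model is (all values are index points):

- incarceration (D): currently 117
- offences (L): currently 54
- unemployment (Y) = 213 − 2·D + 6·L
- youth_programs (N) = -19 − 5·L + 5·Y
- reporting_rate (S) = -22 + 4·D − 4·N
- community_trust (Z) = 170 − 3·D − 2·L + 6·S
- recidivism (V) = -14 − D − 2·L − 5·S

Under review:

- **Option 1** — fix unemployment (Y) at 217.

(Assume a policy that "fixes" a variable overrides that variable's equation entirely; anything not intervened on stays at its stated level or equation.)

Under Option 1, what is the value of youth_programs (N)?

Option 1 (Y := 217):
  D = 117
  L = 54
  Y = 217
  N = -19 − 5·54 + 5·217 = 796

796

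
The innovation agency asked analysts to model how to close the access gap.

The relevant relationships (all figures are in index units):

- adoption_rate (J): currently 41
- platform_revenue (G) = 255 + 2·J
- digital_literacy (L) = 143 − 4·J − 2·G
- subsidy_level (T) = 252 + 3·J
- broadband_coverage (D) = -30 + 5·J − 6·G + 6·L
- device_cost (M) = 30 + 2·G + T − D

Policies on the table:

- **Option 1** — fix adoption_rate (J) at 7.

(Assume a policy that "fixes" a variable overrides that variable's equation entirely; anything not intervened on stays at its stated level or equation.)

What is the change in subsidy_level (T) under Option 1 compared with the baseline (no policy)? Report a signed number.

Baseline:
  J = 41
  T = 252 + 3·41 = 375
Option 1 (J := 7):
  J = 7
  T = 252 + 3·7 = 273
Change in T: 273 − 375 = -102

-102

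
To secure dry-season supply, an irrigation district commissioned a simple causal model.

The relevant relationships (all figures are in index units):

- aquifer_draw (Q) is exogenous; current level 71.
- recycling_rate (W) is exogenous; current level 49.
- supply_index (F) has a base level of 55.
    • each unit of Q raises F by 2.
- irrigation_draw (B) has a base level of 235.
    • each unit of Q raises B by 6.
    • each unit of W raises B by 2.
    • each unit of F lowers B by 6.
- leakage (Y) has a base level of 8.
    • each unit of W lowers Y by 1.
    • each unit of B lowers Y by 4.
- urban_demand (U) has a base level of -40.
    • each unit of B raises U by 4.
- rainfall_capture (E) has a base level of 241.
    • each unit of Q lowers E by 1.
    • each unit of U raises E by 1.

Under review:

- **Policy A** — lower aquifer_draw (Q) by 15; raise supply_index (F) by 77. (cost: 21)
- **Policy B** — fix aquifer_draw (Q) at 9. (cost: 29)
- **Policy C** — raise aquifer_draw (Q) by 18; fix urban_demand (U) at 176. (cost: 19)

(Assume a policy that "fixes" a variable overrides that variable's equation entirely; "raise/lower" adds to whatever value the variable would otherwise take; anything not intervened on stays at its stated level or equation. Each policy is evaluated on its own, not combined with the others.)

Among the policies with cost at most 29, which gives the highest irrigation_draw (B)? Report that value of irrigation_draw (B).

Policy A (Q − 15, F + 77):
  Q = 71 − 15 = 56
  W = 49
  F = 55 + 2·56 (+77 from intervention) = 244
  B = 235 + 6·56 + 2·49 − 6·244 = -795
Policy B (Q := 9):
  Q = 9
  W = 49
  F = 55 + 2·9 = 73
  B = 235 + 6·9 + 2·49 − 6·73 = -51
Policy C (Q + 18, U := 176):
  Q = 71 + 18 = 89
  W = 49
  F = 55 + 2·89 = 233
  B = 235 + 6·89 + 2·49 − 6·233 = -531
Comparing — Policy A: B=-795, Policy B: B=-51, Policy C: B=-531. Highest is -51 (Policy B).

-51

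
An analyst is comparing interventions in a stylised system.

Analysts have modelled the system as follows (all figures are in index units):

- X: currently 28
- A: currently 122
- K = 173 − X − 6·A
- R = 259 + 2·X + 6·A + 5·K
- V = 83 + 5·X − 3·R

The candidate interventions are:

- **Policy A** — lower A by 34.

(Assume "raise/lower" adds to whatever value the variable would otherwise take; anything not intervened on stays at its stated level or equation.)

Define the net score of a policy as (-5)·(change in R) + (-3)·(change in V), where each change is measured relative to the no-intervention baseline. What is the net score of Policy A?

3264

Baseline:
  X = 28
  A = 122
  K = 173 − 28 − 6·122 = -587
  R = 259 + 2·28 + 6·122 + 5·(-587) = -1888
  V = 83 + 5·28 − 3·(-1888) = 5887
Policy A (A − 34):
  X = 28
  A = 122 − 34 = 88
  K = 173 − 28 − 6·88 = -383
  R = 259 + 2·28 + 6·88 + 5·(-383) = -1072
  V = 83 + 5·28 − 3·(-1072) = 3439
ΔR = -1072 − (-1888) = 816; ΔV = 3439 − 5887 = -2448
Score = (-5)·816 + (-3)·(-2448) = 3264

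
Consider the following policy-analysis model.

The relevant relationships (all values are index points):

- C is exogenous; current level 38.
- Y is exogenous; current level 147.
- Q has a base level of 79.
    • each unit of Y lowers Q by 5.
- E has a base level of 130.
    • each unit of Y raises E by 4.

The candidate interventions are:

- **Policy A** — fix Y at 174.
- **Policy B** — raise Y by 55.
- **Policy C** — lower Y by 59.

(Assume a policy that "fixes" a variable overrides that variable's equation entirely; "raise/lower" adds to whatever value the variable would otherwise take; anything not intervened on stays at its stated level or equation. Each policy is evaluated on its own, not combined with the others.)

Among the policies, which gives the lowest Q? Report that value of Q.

-931

Policy A (Y := 174):
  Y = 174
  Q = 79 − 5·174 = -791
Policy B (Y + 55):
  Y = 147 + 55 = 202
  Q = 79 − 5·202 = -931
Policy C (Y − 59):
  Y = 147 − 59 = 88
  Q = 79 − 5·88 = -361
Comparing — Policy A: Q=-791, Policy B: Q=-931, Policy C: Q=-361. Lowest is -931 (Policy B).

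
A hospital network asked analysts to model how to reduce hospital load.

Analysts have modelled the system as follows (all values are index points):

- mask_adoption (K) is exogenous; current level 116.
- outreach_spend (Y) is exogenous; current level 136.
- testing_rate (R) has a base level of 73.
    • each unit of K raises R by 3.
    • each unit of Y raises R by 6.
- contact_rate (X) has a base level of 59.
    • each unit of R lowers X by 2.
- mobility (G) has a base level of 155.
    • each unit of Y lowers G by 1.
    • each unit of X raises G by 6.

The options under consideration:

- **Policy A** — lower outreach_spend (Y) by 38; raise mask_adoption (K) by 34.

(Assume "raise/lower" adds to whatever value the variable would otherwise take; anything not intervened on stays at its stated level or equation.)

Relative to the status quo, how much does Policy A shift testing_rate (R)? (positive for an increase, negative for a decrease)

-126

Baseline:
  K = 116
  Y = 136
  R = 73 + 3·116 + 6·136 = 1237
Policy A (Y − 38, K + 34):
  K = 116 + 34 = 150
  Y = 136 − 38 = 98
  R = 73 + 3·150 + 6·98 = 1111
Change in R: 1111 − 1237 = -126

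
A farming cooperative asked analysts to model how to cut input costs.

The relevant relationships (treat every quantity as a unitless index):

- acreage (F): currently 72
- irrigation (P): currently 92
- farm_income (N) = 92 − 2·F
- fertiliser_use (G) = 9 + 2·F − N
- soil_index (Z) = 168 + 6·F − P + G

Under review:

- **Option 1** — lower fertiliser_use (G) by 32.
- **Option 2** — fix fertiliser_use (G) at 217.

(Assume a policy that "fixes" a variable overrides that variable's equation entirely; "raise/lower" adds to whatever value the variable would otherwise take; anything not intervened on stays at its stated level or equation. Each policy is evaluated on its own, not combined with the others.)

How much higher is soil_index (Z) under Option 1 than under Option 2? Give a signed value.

Option 1 (G − 32):
  F = 72
  P = 92
  N = 92 − 2·72 = -52
  G = 9 + 2·72 − (-52) (−32 from intervention) = 173
  Z = 168 + 6·72 − 92 + 173 = 681
Option 2 (G := 217):
  F = 72
  P = 92
  N = 92 − 2·72 = -52
  G = 217
  Z = 168 + 6·72 − 92 + 217 = 725
Z: 681 − 725 = -44

-44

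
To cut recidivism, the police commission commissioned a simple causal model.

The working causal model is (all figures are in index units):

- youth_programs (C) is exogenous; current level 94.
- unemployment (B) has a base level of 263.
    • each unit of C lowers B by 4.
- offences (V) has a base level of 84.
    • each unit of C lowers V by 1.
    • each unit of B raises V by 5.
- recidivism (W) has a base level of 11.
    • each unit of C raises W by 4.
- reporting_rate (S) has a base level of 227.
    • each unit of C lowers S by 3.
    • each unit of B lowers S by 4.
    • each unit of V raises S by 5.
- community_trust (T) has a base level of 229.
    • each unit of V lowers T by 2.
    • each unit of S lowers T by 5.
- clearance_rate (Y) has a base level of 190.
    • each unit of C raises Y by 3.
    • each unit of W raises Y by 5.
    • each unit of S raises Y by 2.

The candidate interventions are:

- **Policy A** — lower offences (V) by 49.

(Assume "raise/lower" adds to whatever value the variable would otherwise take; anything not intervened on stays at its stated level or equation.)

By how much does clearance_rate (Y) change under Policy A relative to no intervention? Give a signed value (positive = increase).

Baseline:
  C = 94
  B = 263 − 4·94 = -113
  V = 84 − 94 + 5·(-113) = -575
  W = 11 + 4·94 = 387
  S = 227 − 3·94 − 4·(-113) + 5·(-575) = -2478
  Y = 190 + 3·94 + 5·387 + 2·(-2478) = -2549
Policy A (V − 49):
  C = 94
  B = 263 − 4·94 = -113
  V = 84 − 94 + 5·(-113) (−49 from intervention) = -624
  W = 11 + 4·94 = 387
  S = 227 − 3·94 − 4·(-113) + 5·(-624) = -2723
  Y = 190 + 3·94 + 5·387 + 2·(-2723) = -3039
Change in Y: -3039 − (-2549) = -490

-490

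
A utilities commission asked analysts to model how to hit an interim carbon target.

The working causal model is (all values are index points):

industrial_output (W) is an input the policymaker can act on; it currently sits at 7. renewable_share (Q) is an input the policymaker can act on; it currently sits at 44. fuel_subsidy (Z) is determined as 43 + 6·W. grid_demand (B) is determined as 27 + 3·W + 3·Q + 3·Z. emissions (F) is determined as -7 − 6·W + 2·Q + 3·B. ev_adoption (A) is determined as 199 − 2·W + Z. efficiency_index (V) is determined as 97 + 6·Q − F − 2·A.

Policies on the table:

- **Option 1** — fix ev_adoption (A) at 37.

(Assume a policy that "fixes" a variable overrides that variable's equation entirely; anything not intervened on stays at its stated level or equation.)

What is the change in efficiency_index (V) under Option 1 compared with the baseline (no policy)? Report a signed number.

466

Baseline:
  W = 7
  Q = 44
  Z = 43 + 6·7 = 85
  B = 27 + 3·7 + 3·44 + 3·85 = 435
  F = -7 − 6·7 + 2·44 + 3·435 = 1344
  A = 199 − 2·7 + 85 = 270
  V = 97 + 6·44 − 1344 − 2·270 = -1523
Option 1 (A := 37):
  W = 7
  Q = 44
  Z = 43 + 6·7 = 85
  B = 27 + 3·7 + 3·44 + 3·85 = 435
  F = -7 − 6·7 + 2·44 + 3·435 = 1344
  A = 37
  V = 97 + 6·44 − 1344 − 2·37 = -1057
Change in V: -1057 − (-1523) = 466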